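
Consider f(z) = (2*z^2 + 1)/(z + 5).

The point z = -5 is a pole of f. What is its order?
1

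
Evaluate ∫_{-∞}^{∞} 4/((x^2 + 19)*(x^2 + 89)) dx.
2*pi*(-19*sqrt(89) + 89*sqrt(19))/59185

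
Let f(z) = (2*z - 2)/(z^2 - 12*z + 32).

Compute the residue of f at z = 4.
-3/2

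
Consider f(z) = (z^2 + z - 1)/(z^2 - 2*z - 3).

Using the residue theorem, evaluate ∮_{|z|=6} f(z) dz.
6*I*pi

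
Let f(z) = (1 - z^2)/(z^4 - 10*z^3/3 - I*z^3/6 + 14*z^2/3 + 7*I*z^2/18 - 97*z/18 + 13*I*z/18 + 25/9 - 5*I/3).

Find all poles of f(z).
The singularities of f are the zeros of the denominator. Factoring,
  z^4 - 10*z^3/3 - I*z^3/6 + 14*z^2/3 + 7*I*z^2/18 - 97*z/18 + 13*I*z/18 + 25/9 - 5*I/3 = (z - 2)*(z - 1/3 - 3*I/2)*(z + I)*(z - 1 + I/3)
so the candidates are z = 2, z = 1/3 + 3*I/2, z = -I, z = 1 - I/3.

Check the numerator P(z) = 1 - z^2 at each one:
  P(2) = -3 ≠ 0, so z = 2 is a (simple) pole.
  P(1/3 + 3*I/2) = 113/36 - I ≠ 0, so z = 1/3 + 3*I/2 is a (simple) pole.
  P(-I) = 2 ≠ 0, so z = -I is a (simple) pole.
  P(1 - I/3) = 1/9 + 2*I/3 ≠ 0, so z = 1 - I/3 is a (simple) pole.

Poles of f: {-I, 1/3 + 3*I/2, 1 - I/3, 2}

Final answer: {-I, 1/3 + 3*I/2, 1 - I/3, 2}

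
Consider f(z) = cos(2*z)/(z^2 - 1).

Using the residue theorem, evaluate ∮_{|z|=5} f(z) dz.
0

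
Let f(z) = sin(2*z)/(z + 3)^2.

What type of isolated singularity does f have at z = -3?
Write f(z) = g(z)/(z + 3)^2 with g(z) = sin(2*z).
g is entire and g(-3) = -sin(6) ≠ 0, so no factor of (z + 3) cancels: the Laurent expansion of f about z = -3 starts at the power -2, i.e. lim_{z→z₀} (z - z₀)^2 f(z) = -sin(6) is finite and nonzero.
So z = -3 is a pole of order 2.

Final answer: pole of order 2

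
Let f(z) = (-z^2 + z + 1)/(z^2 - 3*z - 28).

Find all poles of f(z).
The singularities of f are the zeros of the denominator. Factoring,
  z^2 - 3*z - 28 = (z - 7)*(z + 4)
so the candidates are z = 7, z = -4.

Check the numerator P(z) = -z^2 + z + 1 at each one:
  P(7) = -41 ≠ 0, so z = 7 is a (simple) pole.
  P(-4) = -19 ≠ 0, so z = -4 is a (simple) pole.

Poles of f: {-4, 7}

Final answer: {-4, 7}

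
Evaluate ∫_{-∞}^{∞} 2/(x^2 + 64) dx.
Let f(z) = 2/(z^2 + 64). The denominator has no real zeros and deg Q - deg P = 2 ≥ 2, so the integral of f over the upper semicircle |z| = R tends to 0 as R → ∞. Closing the contour in the upper half-plane,
  ∫_{-∞}^{∞} f(x) dx = 2πi · Σ Res(f, z_k)  over the poles with Im z_k > 0.

Zeros of the denominator: z^2 + 64 = 0 gives z = ±8*I.
Upper half-plane: z = 8*I (simple).

Each pole is a simple zero of Q(z) = z^2 + 64, so Res(f, z₀) = P(z₀)/Q'(z₀) with P(z) = 2, Q'(z) = 2*z:
  Res(f, 8*I) = (2)/(16*I) = -I/8

∫_{-∞}^{∞} f(x) dx = 2πi · (-I/8) = pi/4

Final answer: pi/4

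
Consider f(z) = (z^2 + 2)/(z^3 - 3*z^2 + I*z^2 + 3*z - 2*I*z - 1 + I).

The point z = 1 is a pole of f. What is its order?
Factor the denominator:
  z^3 - 3*z^2 + I*z^2 + 3*z - 2*I*z - 1 + I = (z - 1)^2*(z - 1 + I)

The numerator P(z) = z^2 + 2 has P(1) = 3 ≠ 0, so no factor of (z - 1) cancels.
Near z = 1 we can therefore write f(z) = g(z)/(z - 1)^2 with g analytic at 1 and g(1) ≠ 0 (g is the numerator divided by the remaining denominator factors).

Hence z = 1 is a pole of order 2.

Final answer: 2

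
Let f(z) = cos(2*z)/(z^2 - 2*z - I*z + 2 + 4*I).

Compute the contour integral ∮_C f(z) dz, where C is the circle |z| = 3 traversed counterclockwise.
By the residue theorem, ∮_C f(z) dz = 2πi · (sum of the residues of f at the poles inside |z| = 3).

The denominator factors as (z - 2 + I)*(z - 2*I), so the singularities of f are simple poles at z = 2 - I, z = 2*I.
  |2 - I|² = 5 < 9 = 3², so this pole is inside the contour.
  |2*I|² = 4 < 9 = 3², so this pole is inside the contour.

With P(z) = cos(2*z) and Q(z) = z^2 - 2*z - I*z + 2 + 4*I, each pole is simple, so Res(f, z₀) = P(z₀)/Q'(z₀) with Q'(z) = 2*z - 2 - I.
  Res(f, 2 - I) = P(2 - I)/Q'(2 - I) = (cos(4 - 2*I))/(2 - 3*I) = (2/13 + 3*I/13)*cos(4 - 2*I)
  Res(f, 2*I) = P(2*I)/Q'(2*I) = (cosh(4))/(-2 + 3*I) = (-2/13 - 3*I/13)*cosh(4)

Sum of residues inside C: (-2/13 - 3*I/13)*cosh(4) + (2/13 + 3*I/13)*cos(4 - 2*I)
∮_C f(z) dz = 2πi · ((-2/13 - 3*I/13)*cosh(4) + (2/13 + 3*I/13)*cos(4 - 2*I)) = pi*(6/13 - 4*I/13)*cosh(4) + pi*(-6/13 + 4*I/13)*cos(4 - 2*I)

Final answer: pi*(6/13 - 4*I/13)*cosh(4) + pi*(-6/13 + 4*I/13)*cos(4 - 2*I)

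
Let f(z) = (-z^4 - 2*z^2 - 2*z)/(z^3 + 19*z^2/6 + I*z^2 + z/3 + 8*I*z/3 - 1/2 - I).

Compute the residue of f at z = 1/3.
Write f(z) = P(z)/Q(z) with P(z) = -z^4 - 2*z^2 - 2*z and Q(z) = z^3 + 19*z^2/6 + I*z^2 + z/3 + 8*I*z/3 - 1/2 - I.
The denominator factors as Q(z) = (z + 3)*(z - 1/3)*(z + 1/2 + I), so z = 1/3 is a simple zero of Q and P is analytic there; z = 1/3 is therefore a simple pole and
  Res(f, z₀) = P(z₀)/Q'(z₀).

Q'(z) = 3*z^2 + 19*z/3 + 2*I*z + 1/3 + 8*I/3, so Q'(1/3) = 25/9 + 10*I/3.
P(1/3) = -73/81.

Res(f, 1/3) = (-73/81)/(25/9 + 10*I/3) = -73/549 + 146*I/915

Final answer: -73/549 + 146*I/915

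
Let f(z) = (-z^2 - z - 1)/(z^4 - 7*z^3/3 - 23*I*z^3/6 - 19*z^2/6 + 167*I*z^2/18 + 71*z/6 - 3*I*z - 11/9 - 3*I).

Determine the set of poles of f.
The singularities of f are the zeros of the denominator. Factoring,
  z^4 - 7*z^3/3 - 23*I*z^3/6 - 19*z^2/6 + 167*I*z^2/18 + 71*z/6 - 3*I*z - 11/9 - 3*I = (z - 2 + I/2)*(z + 2/3 - 2*I)*(z - I/3)*(z - 1 - 2*I)
so the candidates are z = 2 - I/2, z = -2/3 + 2*I, z = I/3, z = 1 + 2*I.

Check the numerator P(z) = -z^2 - z - 1 at each one:
  P(2 - I/2) = -27/4 + 5*I/2 ≠ 0, so z = 2 - I/2 is a (simple) pole.
  P(-2/3 + 2*I) = 29/9 + 2*I/3 ≠ 0, so z = -2/3 + 2*I is a (simple) pole.
  P(I/3) = -8/9 - I/3 ≠ 0, so z = I/3 is a (simple) pole.
  P(1 + 2*I) = 1 - 6*I ≠ 0, so z = 1 + 2*I is a (simple) pole.

Poles of f: {-2/3 + 2*I, I/3, 1 + 2*I, 2 - I/2}

Final answer: {-2/3 + 2*I, I/3, 1 + 2*I, 2 - I/2}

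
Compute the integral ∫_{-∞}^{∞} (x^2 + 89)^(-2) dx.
Let f(z) = (z^2 + 89)^(-2). The denominator has no real zeros and deg Q - deg P = 4 ≥ 2, so the integral of f over the upper semicircle |z| = R tends to 0 as R → ∞. Closing the contour in the upper half-plane,
  ∫_{-∞}^{∞} f(x) dx = 2πi · Σ Res(f, z_k)  over the poles with Im z_k > 0.

Zeros of the denominator: z^2 + 89 = 0 gives z = ±sqrt(89)*I.
Upper half-plane: z = sqrt(89)*I (a pole of order 2).

Write f(z) = g(z)/(z - sqrt(89)*I)^2 with g(z) = (z + sqrt(89)*I)^(-2). For a double pole, Res(f, z₀) = g'(z₀):
  g'(z) = -2/(z + sqrt(89)*I)^3
  Res(f, sqrt(89)*I) = g'(sqrt(89)*I) = -sqrt(89)*I/31684

∫_{-∞}^{∞} f(x) dx = 2πi · (-sqrt(89)*I/31684) = sqrt(89)*pi/15842

Final answer: sqrt(89)*pi/15842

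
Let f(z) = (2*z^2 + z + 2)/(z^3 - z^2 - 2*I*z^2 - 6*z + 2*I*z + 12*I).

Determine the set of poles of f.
The singularities of f are the zeros of the denominator. Factoring,
  z^3 - z^2 - 2*I*z^2 - 6*z + 2*I*z + 12*I = (z + 2)*(z - 2*I)*(z - 3)
so the candidates are z = -2, z = 2*I, z = 3.

Check the numerator P(z) = 2*z^2 + z + 2 at each one:
  P(-2) = 8 ≠ 0, so z = -2 is a (simple) pole.
  P(2*I) = -6 + 2*I ≠ 0, so z = 2*I is a (simple) pole.
  P(3) = 23 ≠ 0, so z = 3 is a (simple) pole.

Poles of f: {-2, 2*I, 3}

Final answer: {-2, 2*I, 3}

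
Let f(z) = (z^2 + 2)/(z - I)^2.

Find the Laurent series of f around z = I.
1/(z - I)^2 + 2*I/(z - I) + 1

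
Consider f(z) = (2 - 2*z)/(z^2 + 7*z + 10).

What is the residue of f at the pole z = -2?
2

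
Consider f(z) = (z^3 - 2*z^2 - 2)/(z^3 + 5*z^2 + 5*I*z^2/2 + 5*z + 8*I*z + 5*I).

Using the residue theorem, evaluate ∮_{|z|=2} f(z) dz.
By the residue theorem, ∮_C f(z) dz = 2πi · (sum of the residues of f at the poles inside |z| = 2).

The denominator factors as (z + 1 + I/2)*(z + 1 + I)*(z + 3 + I), so the singularities of f are simple poles at z = -1 - I/2, z = -1 - I, z = -3 - I.
  |-1 - I/2|² = 5/4 < 4 = 2², so this pole is inside the contour.
  |-1 - I|² = 2 < 4 = 2², so this pole is inside the contour.
  |-3 - I|² = 10 > 4 = 2², so this pole is outside the contour.

With P(z) = z^3 - 2*z^2 - 2 and Q(z) = z^3 + 5*z^2 + 5*I*z^2/2 + 5*z + 8*I*z + 5*I, each pole is simple, so Res(f, z₀) = P(z₀)/Q'(z₀) with Q'(z) = 3*z^2 + 10*z + 5*I*z + 5 + 8*I.
  Res(f, -1 - I/2) = P(-1 - I/2)/Q'(-1 - I/2) = (-15/4 - 27*I/8)/(-1/4 + I) = -39/17 + 147*I/34
  Res(f, -1 - I) = P(-1 - I)/Q'(-1 - I) = (-6*I)/(-I) = 6

Sum of residues inside C: 63/17 + 147*I/34
∮_C f(z) dz = 2πi · (63/17 + 147*I/34) = pi*(-147/17 + 126*I/17)

Final answer: pi*(-147/17 + 126*I/17)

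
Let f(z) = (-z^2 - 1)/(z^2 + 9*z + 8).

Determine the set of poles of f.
The singularities of f are the zeros of the denominator. Factoring,
  z^2 + 9*z + 8 = (z + 1)*(z + 8)
so the candidates are z = -1, z = -8.

Check the numerator P(z) = -z^2 - 1 at each one:
  P(-1) = -2 ≠ 0, so z = -1 is a (simple) pole.
  P(-8) = -65 ≠ 0, so z = -8 is a (simple) pole.

Poles of f: {-8, -1}

Final answer: {-8, -1}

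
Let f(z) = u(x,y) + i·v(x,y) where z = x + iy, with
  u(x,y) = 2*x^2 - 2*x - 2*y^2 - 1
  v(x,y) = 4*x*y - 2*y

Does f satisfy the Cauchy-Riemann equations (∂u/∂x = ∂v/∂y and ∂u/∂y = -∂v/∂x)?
∂u/∂x = 4*x - 2
∂v/∂y = 4*x - 2
∂u/∂y = -4*y
∂v/∂x = 4*y
∂u/∂x = ∂v/∂y and ∂u/∂y = -∂v/∂x hold identically; f is analytic.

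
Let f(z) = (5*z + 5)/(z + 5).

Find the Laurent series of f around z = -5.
-20/(z + 5) + 5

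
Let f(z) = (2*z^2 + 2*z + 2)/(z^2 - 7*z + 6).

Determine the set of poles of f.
The singularities of f are the zeros of the denominator. Factoring,
  z^2 - 7*z + 6 = (z - 1)*(z - 6)
so the candidates are z = 1, z = 6.

Check the numerator P(z) = 2*z^2 + 2*z + 2 at each one:
  P(1) = 6 ≠ 0, so z = 1 is a (simple) pole.
  P(6) = 86 ≠ 0, so z = 6 is a (simple) pole.

Poles of f: {1, 6}

Final answer: {1, 6}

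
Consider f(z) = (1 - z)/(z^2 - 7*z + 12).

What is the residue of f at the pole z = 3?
Write f(z) = P(z)/Q(z) with P(z) = 1 - z and Q(z) = z^2 - 7*z + 12.
The denominator factors as Q(z) = (z - 4)*(z - 3), so z = 3 is a simple zero of Q and P is analytic there; z = 3 is therefore a simple pole and
  Res(f, z₀) = P(z₀)/Q'(z₀).

Q'(z) = 2*z - 7, so Q'(3) = -1.
P(3) = -2.

Res(f, 3) = (-2)/(-1) = 2

Final answer: 2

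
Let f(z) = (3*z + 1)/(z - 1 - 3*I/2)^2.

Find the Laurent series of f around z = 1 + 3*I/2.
Put w = z - (1 + 3*I/2), i.e. z = w + 1 + 3*I/2. The denominator is w^2, so it suffices to rewrite the numerator in powers of w.

P(z) = 3*z + 1
P(w + 1 + 3*I/2) = 4 + 9*I/2 + 3*w

Dividing each term by w^2:
  f = (4 + 9*I/2)/w^2 + 3/w

Substituting back w = z - 1 - 3*I/2:
  f(z) = (4 + 9*I/2)/(z - 1 - 3*I/2)^2 + 3/(z - 1 - 3*I/2)

The series is finite because the numerator is a polynomial; the negative powers form the principal part, and the coefficient of 1/(z - 1 - 3*I/2) gives Res(f, 1 + 3*I/2) = 3.

Final answer: (4 + 9*I/2)/(z - 1 - 3*I/2)^2 + 3/(z - 1 - 3*I/2)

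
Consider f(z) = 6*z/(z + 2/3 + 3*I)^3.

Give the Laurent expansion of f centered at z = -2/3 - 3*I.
Put w = z - (-2/3 - 3*I), i.e. z = w - 2/3 - 3*I. The denominator is w^3, so it suffices to rewrite the numerator in powers of w.

P(z) = 6*z
P(w - 2/3 - 3*I) = -4 - 18*I + 6*w

Dividing each term by w^3:
  f = (-4 - 18*I)/w^3 + 6/w^2

Substituting back w = z + 2/3 + 3*I:
  f(z) = (-4 - 18*I)/(z + 2/3 + 3*I)^3 + 6/(z + 2/3 + 3*I)^2

The series is finite because the numerator is a polynomial; the negative powers form the principal part.

Final answer: (-4 - 18*I)/(z + 2/3 + 3*I)^3 + 6/(z + 2/3 + 3*I)^2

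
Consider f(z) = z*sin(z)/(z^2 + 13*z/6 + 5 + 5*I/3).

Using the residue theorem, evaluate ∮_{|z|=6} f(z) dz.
pi*(312/601 - 666*I/601)*sin(3/2 - 2*I) + pi*(-312/601 - 536*I/601)*sin(2/3 + 2*I)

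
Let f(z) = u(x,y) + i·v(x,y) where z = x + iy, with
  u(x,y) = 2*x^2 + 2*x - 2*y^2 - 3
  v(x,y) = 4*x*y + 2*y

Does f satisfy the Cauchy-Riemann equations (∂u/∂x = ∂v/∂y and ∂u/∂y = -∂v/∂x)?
∂u/∂x = 4*x + 2
∂v/∂y = 4*x + 2
∂u/∂y = -4*y
∂v/∂x = 4*y
∂u/∂x = ∂v/∂y and ∂u/∂y = -∂v/∂x hold identically; f is analytic.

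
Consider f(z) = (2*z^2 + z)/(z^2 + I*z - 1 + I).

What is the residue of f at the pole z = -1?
Write f(z) = P(z)/Q(z) with P(z) = 2*z^2 + z and Q(z) = z^2 + I*z - 1 + I.
The denominator factors as Q(z) = (z - 1 + I)*(z + 1), so z = -1 is a simple zero of Q and P is analytic there; z = -1 is therefore a simple pole and
  Res(f, z₀) = P(z₀)/Q'(z₀).

Q'(z) = 2*z + I, so Q'(-1) = -2 + I.
P(-1) = 1.

Res(f, -1) = (1)/(-2 + I) = -2/5 - I/5

Final answer: -2/5 - I/5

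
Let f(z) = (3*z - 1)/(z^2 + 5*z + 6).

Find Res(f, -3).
Write f(z) = P(z)/Q(z) with P(z) = 3*z - 1 and Q(z) = z^2 + 5*z + 6.
The denominator factors as Q(z) = (z + 3)*(z + 2), so z = -3 is a simple zero of Q and P is analytic there; z = -3 is therefore a simple pole and
  Res(f, z₀) = P(z₀)/Q'(z₀).

Q'(z) = 2*z + 5, so Q'(-3) = -1.
P(-3) = -10.

Res(f, -3) = (-10)/(-1) = 10

Final answer: 10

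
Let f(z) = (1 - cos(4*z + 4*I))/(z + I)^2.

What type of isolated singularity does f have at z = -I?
removable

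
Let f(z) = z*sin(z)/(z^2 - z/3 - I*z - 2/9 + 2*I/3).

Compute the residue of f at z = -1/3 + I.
Write f(z) = P(z)/Q(z) with P(z) = z*sin(z) and Q(z) = z^2 - z/3 - I*z - 2/9 + 2*I/3.
The denominator factors as Q(z) = (z - 2/3)*(z + 1/3 - I), so z = -1/3 + I is a simple zero of Q and P is analytic there; z = -1/3 + I is therefore a simple pole and
  Res(f, z₀) = P(z₀)/Q'(z₀).

Q'(z) = 2*z - 1/3 - I, so Q'(-1/3 + I) = -1 + I.
P(-1/3 + I) = (1/3 - I)*sin(1/3 - I).

Res(f, -1/3 + I) = ((1/3 - I)*sin(1/3 - I))/(-1 + I) = (-2/3 + I/3)*sin(1/3 - I)

Final answer: (-2/3 + I/3)*sin(1/3 - I)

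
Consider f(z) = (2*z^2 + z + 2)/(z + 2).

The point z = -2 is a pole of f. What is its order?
1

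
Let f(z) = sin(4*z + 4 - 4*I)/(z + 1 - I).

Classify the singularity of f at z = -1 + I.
removable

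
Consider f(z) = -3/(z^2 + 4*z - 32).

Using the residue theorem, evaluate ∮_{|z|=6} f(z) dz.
-I*pi/2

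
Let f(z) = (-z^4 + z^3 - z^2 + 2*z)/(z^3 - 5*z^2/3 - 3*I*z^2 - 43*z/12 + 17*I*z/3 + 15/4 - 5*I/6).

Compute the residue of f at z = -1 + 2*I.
Write f(z) = P(z)/Q(z) with P(z) = -z^4 + z^3 - z^2 + 2*z and Q(z) = z^3 - 5*z^2/3 - 3*I*z^2 - 43*z/12 + 17*I*z/3 + 15/4 - 5*I/6.
The denominator factors as Q(z) = (z - 2/3 - I/2)*(z - 2 - I/2)*(z + 1 - 2*I), so z = -1 + 2*I is a simple zero of Q and P is analytic there; z = -1 + 2*I is therefore a simple pole and
  Res(f, z₀) = P(z₀)/Q'(z₀).

Q'(z) = 3*z^2 - 10*z/3 - 6*I*z - 43/12 + 17*I/3, so Q'(-1 + 2*I) = 11/4 - 7*I.
P(-1 + 2*I) = 19 - 18*I.

Res(f, -1 + 2*I) = (19 - 18*I)/(11/4 - 7*I) = 2852/905 + 1336*I/905

Final answer: 2852/905 + 1336*I/905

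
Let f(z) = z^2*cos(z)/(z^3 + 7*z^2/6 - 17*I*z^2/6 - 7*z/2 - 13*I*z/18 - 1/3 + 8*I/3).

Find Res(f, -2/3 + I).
Write f(z) = P(z)/Q(z) with P(z) = z^2*cos(z) and Q(z) = z^3 + 7*z^2/6 - 17*I*z^2/6 - 7*z/2 - 13*I*z/18 - 1/3 + 8*I/3.
The denominator factors as Q(z) = (z + 3/2 - 3*I/2)*(z - 1 - I/3)*(z + 2/3 - I), so z = -2/3 + I is a simple zero of Q and P is analytic there; z = -2/3 + I is therefore a simple pole and
  Res(f, z₀) = P(z₀)/Q'(z₀).

Q'(z) = 3*z^2 + 7*z/3 - 17*I*z/3 - 7/2 - 13*I/18, so Q'(-2/3 + I) = -19/18 + 25*I/18.
P(-2/3 + I) = (-5/9 - 4*I/3)*cos(2/3 - I).

Res(f, -2/3 + I) = ((-5/9 - 4*I/3)*cos(2/3 - I))/(-19/18 + 25*I/18) = (-205/493 + 353*I/493)*cos(2/3 - I)

Final answer: (-205/493 + 353*I/493)*cos(2/3 - I)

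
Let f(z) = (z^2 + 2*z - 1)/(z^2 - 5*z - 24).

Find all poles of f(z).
The singularities of f are the zeros of the denominator. Factoring,
  z^2 - 5*z - 24 = (z + 3)*(z - 8)
so the candidates are z = -3, z = 8.

Check the numerator P(z) = z^2 + 2*z - 1 at each one:
  P(-3) = 2 ≠ 0, so z = -3 is a (simple) pole.
  P(8) = 79 ≠ 0, so z = 8 is a (simple) pole.

Poles of f: {-3, 8}

Final answer: {-3, 8}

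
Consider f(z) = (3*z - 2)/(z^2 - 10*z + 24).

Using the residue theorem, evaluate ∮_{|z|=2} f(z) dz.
By the residue theorem, ∮_C f(z) dz = 2πi · (sum of the residues of f at the poles inside |z| = 2).

The denominator factors as (z - 6)*(z - 4), so the singularities of f are simple poles at z = 6, z = 4.
  |6|² = 36 > 4 = 2², so this pole is outside the contour.
  |4|² = 16 > 4 = 2², so this pole is outside the contour.

No pole lies inside the contour, so f is analytic on and inside C and the integral is 0 (Cauchy's theorem).

Final answer: 0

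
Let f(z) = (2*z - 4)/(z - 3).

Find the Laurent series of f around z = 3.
Put w = z - (3), i.e. z = w + 3. The denominator is w, so it suffices to rewrite the numerator in powers of w.

P(z) = 2*z - 4
P(w + 3) = 2 + 2*w

Dividing each term by w:
  f = 2/w + 2

Substituting back w = z - 3:
  f(z) = 2/(z - 3) + 2

The series is finite because the numerator is a polynomial; the negative powers form the principal part, and the coefficient of 1/(z - 3) gives Res(f, 3) = 2.

Final answer: 2/(z - 3) + 2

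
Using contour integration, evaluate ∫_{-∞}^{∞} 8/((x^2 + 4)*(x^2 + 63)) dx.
Let f(z) = 8/((z^2 + 4)*(z^2 + 63)). The denominator has no real zeros and deg Q - deg P = 4 ≥ 2, so the integral of f over the upper semicircle |z| = R tends to 0 as R → ∞. Closing the contour in the upper half-plane,
  ∫_{-∞}^{∞} f(x) dx = 2πi · Σ Res(f, z_k)  over the poles with Im z_k > 0.

Zeros of the denominator: z^2 + 63 = 0 gives z = ±3*sqrt(7)*I; z^2 + 4 = 0 gives z = ±2*I.
Upper half-plane: z = 2*I, z = 3*sqrt(7)*I (simple).

Each pole is a simple zero of Q(z) = z^4 + 67*z^2 + 252, so Res(f, z₀) = P(z₀)/Q'(z₀) with P(z) = 8, Q'(z) = 4*z^3 + 134*z:
  Res(f, 2*I) = (8)/(236*I) = -2*I/59
  Res(f, 3*sqrt(7)*I) = (8)/(-354*sqrt(7)*I) = 4*sqrt(7)*I/1239

Sum of residues: 2*I*(-21 + 2*sqrt(7))/1239
∫_{-∞}^{∞} f(x) dx = 2πi · (2*I*(-21 + 2*sqrt(7))/1239) = 4*pi*(21 - 2*sqrt(7))/1239

Final answer: 4*pi*(21 - 2*sqrt(7))/1239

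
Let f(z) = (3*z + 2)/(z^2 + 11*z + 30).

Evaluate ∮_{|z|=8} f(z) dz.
By the residue theorem, ∮_C f(z) dz = 2πi · (sum of the residues of f at the poles inside |z| = 8).

The denominator factors as (z + 6)*(z + 5), so the singularities of f are simple poles at z = -6, z = -5.
  |-6|² = 36 < 64 = 8², so this pole is inside the contour.
  |-5|² = 25 < 64 = 8², so this pole is inside the contour.

With P(z) = 3*z + 2 and Q(z) = z^2 + 11*z + 30, each pole is simple, so Res(f, z₀) = P(z₀)/Q'(z₀) with Q'(z) = 2*z + 11.
  Res(f, -6) = P(-6)/Q'(-6) = (-16)/(-1) = 16
  Res(f, -5) = P(-5)/Q'(-5) = (-13)/(1) = -13

Sum of residues inside C: 3
∮_C f(z) dz = 2πi · (3) = 6*I*pi

Final answer: 6*I*pi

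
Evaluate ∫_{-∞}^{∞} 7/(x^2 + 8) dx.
Let f(z) = 7/(z^2 + 8). The denominator has no real zeros and deg Q - deg P = 2 ≥ 2, so the integral of f over the upper semicircle |z| = R tends to 0 as R → ∞. Closing the contour in the upper half-plane,
  ∫_{-∞}^{∞} f(x) dx = 2πi · Σ Res(f, z_k)  over the poles with Im z_k > 0.

Zeros of the denominator: z^2 + 8 = 0 gives z = ±2*sqrt(2)*I.
Upper half-plane: z = 2*sqrt(2)*I (simple).

Each pole is a simple zero of Q(z) = z^2 + 8, so Res(f, z₀) = P(z₀)/Q'(z₀) with P(z) = 7, Q'(z) = 2*z:
  Res(f, 2*sqrt(2)*I) = (7)/(4*sqrt(2)*I) = -7*sqrt(2)*I/8

∫_{-∞}^{∞} f(x) dx = 2πi · (-7*sqrt(2)*I/8) = 7*sqrt(2)*pi/4

Final answer: 7*sqrt(2)*pi/4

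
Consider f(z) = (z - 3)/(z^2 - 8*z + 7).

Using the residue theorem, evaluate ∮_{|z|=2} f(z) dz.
By the residue theorem, ∮_C f(z) dz = 2πi · (sum of the residues of f at the poles inside |z| = 2).

The denominator factors as (z - 7)*(z - 1), so the singularities of f are simple poles at z = 7, z = 1.
  |7|² = 49 > 4 = 2², so this pole is outside the contour.
  |1|² = 1 < 4 = 2², so this pole is inside the contour.

With P(z) = z - 3 and Q(z) = z^2 - 8*z + 7, each pole is simple, so Res(f, z₀) = P(z₀)/Q'(z₀) with Q'(z) = 2*z - 8.
  Res(f, 1) = P(1)/Q'(1) = (-2)/(-6) = 1/3

∮_C f(z) dz = 2πi · (1/3) = 2*I*pi/3

Final answer: 2*I*pi/3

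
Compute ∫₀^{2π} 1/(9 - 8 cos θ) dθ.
Call the integral J. The integrand is 2π-periodic and we integrate over a full period, so shifting θ does not change the value (θ → θ + π flips the sign of the trig term). Hence
  J = ∫₀^{2π} dθ/(9 + 8 cos θ).
Put z = e^{iθ}: then cos θ = (z + 1/z)/2, dθ = dz/(iz), and z runs once counterclockwise around |z| = 1:
  J = ∮_{|z|=1} 1/(9 + 8*(z + 1/z)/2) · dz/(iz) = (2/i) ∮_{|z|=1} dz/(8*z^2 + 18*z + 8).
The roots of 8*z^2 + 18*z + 8 are z = (-9 ± sqrt(9^2 - 8^2))/8, with sqrt(17) = sqrt(17); their product is 1, so only z₊ = -9/8 + sqrt(17)/8 lies inside the unit circle (z₋ = -9/8 - sqrt(17)/8 lies outside).
z₊ is a simple zero of q(z) = 8*z^2 + 18*z + 8, so Res(1/q, z₊) = 1/q'(z₊) with q'(z) = 16*z + 18; and q'(z₊) = 8*(z₊ - z₋) = 2*sqrt(17).
Therefore J = (2/i) · 2πi · 1/(2*sqrt(17)) = 2*pi/(sqrt(17)) = 2*sqrt(17)*pi/17

Final answer: 2*sqrt(17)*pi/17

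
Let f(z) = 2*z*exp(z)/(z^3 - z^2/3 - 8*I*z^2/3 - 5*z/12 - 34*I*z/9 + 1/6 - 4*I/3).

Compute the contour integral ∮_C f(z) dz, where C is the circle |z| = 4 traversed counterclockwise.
By the residue theorem, ∮_C f(z) dz = 2πi · (sum of the residues of f at the poles inside |z| = 4).

The denominator factors as (z + 2/3)*(z - 3/2 - 3*I)*(z + 1/2 + I/3), so the singularities of f are simple poles at z = -2/3, z = 3/2 + 3*I, z = -1/2 - I/3.
  |-2/3|² = 4/9 < 16 = 4², so this pole is inside the contour.
  |3/2 + 3*I|² = 45/4 < 16 = 4², so this pole is inside the contour.
  |-1/2 - I/3|² = 13/36 < 16 = 4², so this pole is inside the contour.

With P(z) = 2*z*exp(z) and Q(z) = z^3 - z^2/3 - 8*I*z^2/3 - 5*z/12 - 34*I*z/9 + 1/6 - 4*I/3, each pole is simple, so Res(f, z₀) = P(z₀)/Q'(z₀) with Q'(z) = 3*z^2 - 2*z/3 - 16*I*z/3 - 5/12 - 34*I/9.
  Res(f, -2/3) = P(-2/3)/Q'(-2/3) = (-4*exp(-2/3)/3)/(49/36 - 2*I/9) = (-2352/2465 - 384*I/2465)*exp(-2/3)
  Res(f, 3/2 + 3*I) = P(3/2 + 3*I)/Q'(3/2 + 3*I) = ((3 + 6*I)*exp(3/2 + 3*I))/(-17/3 + 119*I/9) = (297/986 - 351*I/986)*exp(3/2 + 3*I)
  Res(f, -1/2 - I/3) = P(-1/2 - I/3)/Q'(-1/2 - I/3) = ((-1 - 2*I/3)*exp(-1/2 - I/3))/(-13/9 + I/9) = (111/170 + 87*I/170)*exp(-1/2 - I/3)

Sum of residues inside C: (-2352/2465 - 384*I/2465)*exp(-2/3) + (111/170 + 87*I/170)*exp(-1/2 - I/3) + (297/986 - 351*I/986)*exp(3/2 + 3*I)
∮_C f(z) dz = 2πi · ((-2352/2465 - 384*I/2465)*exp(-2/3) + (111/170 + 87*I/170)*exp(-1/2 - I/3) + (297/986 - 351*I/986)*exp(3/2 + 3*I)) = pi*(351/493 + 297*I/493)*exp(3/2 + 3*I) + pi*(768/2465 - 4704*I/2465)*exp(-2/3) + pi*(-87/85 + 111*I/85)*exp(-1/2 - I/3)

Final answer: pi*(351/493 + 297*I/493)*exp(3/2 + 3*I) + pi*(768/2465 - 4704*I/2465)*exp(-2/3) + pi*(-87/85 + 111*I/85)*exp(-1/2 - I/3)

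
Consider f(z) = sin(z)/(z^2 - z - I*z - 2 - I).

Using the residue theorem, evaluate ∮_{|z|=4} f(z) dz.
By the residue theorem, ∮_C f(z) dz = 2πi · (sum of the residues of f at the poles inside |z| = 4).

The denominator factors as (z - 2 - I)*(z + 1), so the singularities of f are simple poles at z = 2 + I, z = -1.
  |2 + I|² = 5 < 16 = 4², so this pole is inside the contour.
  |-1|² = 1 < 16 = 4², so this pole is inside the contour.

With P(z) = sin(z) and Q(z) = z^2 - z - I*z - 2 - I, each pole is simple, so Res(f, z₀) = P(z₀)/Q'(z₀) with Q'(z) = 2*z - 1 - I.
  Res(f, 2 + I) = P(2 + I)/Q'(2 + I) = (sin(2 + I))/(3 + I) = (3/10 - I/10)*sin(2 + I)
  Res(f, -1) = P(-1)/Q'(-1) = (-sin(1))/(-3 - I) = (3/10 - I/10)*sin(1)

Sum of residues inside C: (3/10 - I/10)*sin(2 + I) + (3/10 - I/10)*sin(1)
∮_C f(z) dz = 2πi · ((3/10 - I/10)*sin(2 + I) + (3/10 - I/10)*sin(1)) = pi*(1/5 + 3*I/5)*sin(1) + pi*(1/5 + 3*I/5)*sin(2 + I)

Final answer: pi*(1/5 + 3*I/5)*sin(1) + pi*(1/5 + 3*I/5)*sin(2 + I)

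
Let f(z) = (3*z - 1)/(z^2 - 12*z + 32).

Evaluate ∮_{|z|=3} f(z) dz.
By the residue theorem, ∮_C f(z) dz = 2πi · (sum of the residues of f at the poles inside |z| = 3).

The denominator factors as (z - 8)*(z - 4), so the singularities of f are simple poles at z = 8, z = 4.
  |8|² = 64 > 9 = 3², so this pole is outside the contour.
  |4|² = 16 > 9 = 3², so this pole is outside the contour.

No pole lies inside the contour, so f is analytic on and inside C and the integral is 0 (Cauchy's theorem).

Final answer: 0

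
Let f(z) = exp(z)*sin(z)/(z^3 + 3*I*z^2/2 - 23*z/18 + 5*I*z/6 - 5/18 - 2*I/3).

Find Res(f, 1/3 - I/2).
Write f(z) = P(z)/Q(z) with P(z) = exp(z)*sin(z) and Q(z) = z^3 + 3*I*z^2/2 - 23*z/18 + 5*I*z/6 - 5/18 - 2*I/3.
The denominator factors as Q(z) = (z - 2/3 + I)*(z - 1/3 + I/2)*(z + 1), so z = 1/3 - I/2 is a simple zero of Q and P is analytic there; z = 1/3 - I/2 is therefore a simple pole and
  Res(f, z₀) = P(z₀)/Q'(z₀).

Q'(z) = 3*z^2 + 3*I*z - 23/18 + 5*I/6, so Q'(1/3 - I/2) = -7/36 + 5*I/6.
P(1/3 - I/2) = exp(1/3 - I/2)*sin(1/3 - I/2).

Res(f, 1/3 - I/2) = (exp(1/3 - I/2)*sin(1/3 - I/2))/(-7/36 + 5*I/6) = (-252/949 - 1080*I/949)*exp(1/3 - I/2)*sin(1/3 - I/2)

Final answer: (-252/949 - 1080*I/949)*exp(1/3 - I/2)*sin(1/3 - I/2)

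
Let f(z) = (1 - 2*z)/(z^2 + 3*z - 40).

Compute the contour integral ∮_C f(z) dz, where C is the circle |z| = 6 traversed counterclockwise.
By the residue theorem, ∮_C f(z) dz = 2πi · (sum of the residues of f at the poles inside |z| = 6).

The denominator factors as (z + 8)*(z - 5), so the singularities of f are simple poles at z = -8, z = 5.
  |-8|² = 64 > 36 = 6², so this pole is outside the contour.
  |5|² = 25 < 36 = 6², so this pole is inside the contour.

With P(z) = 1 - 2*z and Q(z) = z^2 + 3*z - 40, each pole is simple, so Res(f, z₀) = P(z₀)/Q'(z₀) with Q'(z) = 2*z + 3.
  Res(f, 5) = P(5)/Q'(5) = (-9)/(13) = -9/13

∮_C f(z) dz = 2πi · (-9/13) = -18*I*pi/13

Final answer: -18*I*pi/13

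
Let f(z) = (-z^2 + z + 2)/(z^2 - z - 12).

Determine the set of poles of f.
The singularities of f are the zeros of the denominator. Factoring,
  z^2 - z - 12 = (z + 3)*(z - 4)
so the candidates are z = -3, z = 4.

Check the numerator P(z) = -z^2 + z + 2 at each one:
  P(-3) = -10 ≠ 0, so z = -3 is a (simple) pole.
  P(4) = -10 ≠ 0, so z = 4 is a (simple) pole.

Poles of f: {-3, 4}

Final answer: {-3, 4}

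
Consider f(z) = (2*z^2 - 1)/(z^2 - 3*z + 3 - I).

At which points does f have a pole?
The singularities of f are the zeros of the denominator. Factoring,
  z^2 - 3*z + 3 - I = (z - 2 - I)*(z - 1 + I)
so the candidates are z = 2 + I, z = 1 - I.

Check the numerator P(z) = 2*z^2 - 1 at each one:
  P(2 + I) = 5 + 8*I ≠ 0, so z = 2 + I is a (simple) pole.
  P(1 - I) = -1 - 4*I ≠ 0, so z = 1 - I is a (simple) pole.

Poles of f: {1 - I, 2 + I}

Final answer: {1 - I, 2 + I}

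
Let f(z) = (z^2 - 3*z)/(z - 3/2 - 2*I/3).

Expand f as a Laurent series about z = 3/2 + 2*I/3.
-97/(36*(z - 3/2 - 2*I/3)) + 4*I/3 + (z - 3/2 - 2*I/3)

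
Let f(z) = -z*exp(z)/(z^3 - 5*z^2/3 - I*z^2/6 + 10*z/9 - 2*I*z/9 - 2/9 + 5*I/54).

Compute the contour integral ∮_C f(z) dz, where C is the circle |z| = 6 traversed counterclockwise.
By the residue theorem, ∮_C f(z) dz = 2πi · (sum of the residues of f at the poles inside |z| = 6).

The denominator factors as (z - 1/3 + I/2)*(z - 1/3)*(z - 1 - 2*I/3), so the singularities of f are simple poles at z = 1/3 - I/2, z = 1/3, z = 1 + 2*I/3.
  |1/3 - I/2|² = 13/36 < 36 = 6², so this pole is inside the contour.
  |1/3|² = 1/9 < 36 = 6², so this pole is inside the contour.
  |1 + 2*I/3|² = 13/9 < 36 = 6², so this pole is inside the contour.

With P(z) = -z*exp(z) and Q(z) = z^3 - 5*z^2/3 - I*z^2/6 + 10*z/9 - 2*I*z/9 - 2/9 + 5*I/54, each pole is simple, so Res(f, z₀) = P(z₀)/Q'(z₀) with Q'(z) = 3*z^2 - 10*z/3 - I*z/3 + 10/9 - 2*I/9.
  Res(f, 1/3 - I/2) = P(1/3 - I/2)/Q'(1/3 - I/2) = ((-1/3 + I/2)*exp(1/3 - I/2))/(-7/12 + I/3) = (4/5 - 2*I/5)*exp(1/3 - I/2)
  Res(f, 1/3) = P(1/3)/Q'(1/3) = (-exp(1/3)/3)/(1/3 - I/3) = (-1/2 - I/2)*exp(1/3)
  Res(f, 1 + 2*I/3) = P(1 + 2*I/3)/Q'(1 + 2*I/3) = ((-1 - 2*I/3)*exp(1 + 2*I/3))/(-1/3 + 11*I/9) = (-3/10 + 9*I/10)*exp(1 + 2*I/3)

Sum of residues inside C: (4/5 - 2*I/5)*exp(1/3 - I/2) + (-1/2 - I/2)*exp(1/3) + (-3/10 + 9*I/10)*exp(1 + 2*I/3)
∮_C f(z) dz = 2πi · ((4/5 - 2*I/5)*exp(1/3 - I/2) + (-1/2 - I/2)*exp(1/3) + (-3/10 + 9*I/10)*exp(1 + 2*I/3)) = pi*(-9/5 - 3*I/5)*exp(1 + 2*I/3) + pi*(1 - I)*exp(1/3) + pi*(4/5 + 8*I/5)*exp(1/3 - I/2)

Final answer: pi*(-9/5 - 3*I/5)*exp(1 + 2*I/3) + pi*(1 - I)*exp(1/3) + pi*(4/5 + 8*I/5)*exp(1/3 - I/2)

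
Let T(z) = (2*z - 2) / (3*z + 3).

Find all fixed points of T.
T(z) = z means 2*z - 2 = z*(3*z + 3), i.e.
  3*z^2 + z + 2 = 0.
Discriminant: (1)^2 - 4*(3)*(2) = -23, so the roots are complex conjugates.
  z = (-1 ± I*sqrt(23))/(2*(3))
Fixed points: {-1/6 - sqrt(23)*I/6, -1/6 + sqrt(23)*I/6}

Final answer: {-1/6 - sqrt(23)*I/6, -1/6 + sqrt(23)*I/6}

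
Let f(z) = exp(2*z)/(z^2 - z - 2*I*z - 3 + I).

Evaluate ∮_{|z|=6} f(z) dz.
By the residue theorem, ∮_C f(z) dz = 2πi · (sum of the residues of f at the poles inside |z| = 6).

The denominator factors as (z - 2 - I)*(z + 1 - I), so the singularities of f are simple poles at z = 2 + I, z = -1 + I.
  |2 + I|² = 5 < 36 = 6², so this pole is inside the contour.
  |-1 + I|² = 2 < 36 = 6², so this pole is inside the contour.

With P(z) = exp(2*z) and Q(z) = z^2 - z - 2*I*z - 3 + I, each pole is simple, so Res(f, z₀) = P(z₀)/Q'(z₀) with Q'(z) = 2*z - 1 - 2*I.
  Res(f, 2 + I) = P(2 + I)/Q'(2 + I) = (exp(4 + 2*I))/(3) = exp(4 + 2*I)/3
  Res(f, -1 + I) = P(-1 + I)/Q'(-1 + I) = (exp(-2 + 2*I))/(-3) = -exp(-2 + 2*I)/3

Sum of residues inside C: -exp(-2 + 2*I)/3 + exp(4 + 2*I)/3
∮_C f(z) dz = 2πi · (-exp(-2 + 2*I)/3 + exp(4 + 2*I)/3) = 2*I*pi*exp(4 + 2*I)/3 - 2*I*pi*exp(-2 + 2*I)/3

Final answer: 2*I*pi*exp(4 + 2*I)/3 - 2*I*pi*exp(-2 + 2*I)/3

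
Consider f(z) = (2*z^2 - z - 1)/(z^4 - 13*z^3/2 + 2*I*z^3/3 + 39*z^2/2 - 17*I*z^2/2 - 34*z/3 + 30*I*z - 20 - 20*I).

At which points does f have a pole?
The singularities of f are the zeros of the denominator. Factoring,
  z^4 - 13*z^3/2 + 2*I*z^3/3 + 39*z^2/2 - 17*I*z^2/2 - 34*z/3 + 30*I*z - 20 - 20*I = (z - 2 + 2*I/3)*(z + 1/2 + I)*(z - 2 + 2*I)*(z - 3 - 3*I)
so the candidates are z = 2 - 2*I/3, z = -1/2 - I, z = 2 - 2*I, z = 3 + 3*I.

Check the numerator P(z) = 2*z^2 - z - 1 at each one:
  P(2 - 2*I/3) = 37/9 - 14*I/3 ≠ 0, so z = 2 - 2*I/3 is a (simple) pole.
  P(-1/2 - I) = -2 + 3*I ≠ 0, so z = -1/2 - I is a (simple) pole.
  P(2 - 2*I) = -3 - 14*I ≠ 0, so z = 2 - 2*I is a (simple) pole.
  P(3 + 3*I) = -4 + 33*I ≠ 0, so z = 3 + 3*I is a (simple) pole.

Poles of f: {-1/2 - I, 2 - 2*I, 2 - 2*I/3, 3 + 3*I}

Final answer: {-1/2 - I, 2 - 2*I, 2 - 2*I/3, 3 + 3*I}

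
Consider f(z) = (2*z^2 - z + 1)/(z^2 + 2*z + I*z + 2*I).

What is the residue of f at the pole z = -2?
-22/5 - 11*I/5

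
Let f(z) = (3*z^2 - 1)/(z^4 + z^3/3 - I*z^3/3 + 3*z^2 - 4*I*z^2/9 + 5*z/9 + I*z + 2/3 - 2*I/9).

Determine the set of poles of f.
The singularities of f are the zeros of the denominator. Factoring,
  z^4 + z^3/3 - I*z^3/3 + 3*z^2 - 4*I*z^2/9 + 5*z/9 + I*z + 2/3 - 2*I/9 = (z - 2*I)*(z + I)*(z - I/3)*(z + 1/3 + I)
so the candidates are z = 2*I, z = -I, z = I/3, z = -1/3 - I.

Check the numerator P(z) = 3*z^2 - 1 at each one:
  P(2*I) = -13 ≠ 0, so z = 2*I is a (simple) pole.
  P(-I) = -4 ≠ 0, so z = -I is a (simple) pole.
  P(I/3) = -4/3 ≠ 0, so z = I/3 is a (simple) pole.
  P(-1/3 - I) = -11/3 + 2*I ≠ 0, so z = -1/3 - I is a (simple) pole.

Poles of f: {-1/3 - I, -I, I/3, 2*I}

Final answer: {-1/3 - I, -I, I/3, 2*I}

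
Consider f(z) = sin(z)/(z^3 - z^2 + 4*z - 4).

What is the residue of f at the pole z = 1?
sin(1)/5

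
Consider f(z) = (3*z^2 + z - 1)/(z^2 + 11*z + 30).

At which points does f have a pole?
{-6, -5}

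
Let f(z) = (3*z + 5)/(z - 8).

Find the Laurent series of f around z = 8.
29/(z - 8) + 3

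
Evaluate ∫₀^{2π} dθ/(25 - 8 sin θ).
Call the integral J. The integrand is 2π-periodic and we integrate over a full period, so shifting θ does not change the value (θ → θ + π/2 turns sin θ into cos θ; θ → θ + π flips the sign of the trig term). Hence
  J = ∫₀^{2π} dθ/(25 + 8 cos θ).
Put z = e^{iθ}: then cos θ = (z + 1/z)/2, dθ = dz/(iz), and z runs once counterclockwise around |z| = 1:
  J = ∮_{|z|=1} 1/(25 + 8*(z + 1/z)/2) · dz/(iz) = (2/i) ∮_{|z|=1} dz/(8*z^2 + 50*z + 8).
The roots of 8*z^2 + 50*z + 8 are z = (-25 ± sqrt(25^2 - 8^2))/8, with sqrt(561) = sqrt(561); their product is 1, so only z₊ = -25/8 + sqrt(561)/8 lies inside the unit circle (z₋ = -25/8 - sqrt(561)/8 lies outside).
z₊ is a simple zero of q(z) = 8*z^2 + 50*z + 8, so Res(1/q, z₊) = 1/q'(z₊) with q'(z) = 16*z + 50; and q'(z₊) = 8*(z₊ - z₋) = 2*sqrt(561).
Therefore J = (2/i) · 2πi · 1/(2*sqrt(561)) = 2*pi/(sqrt(561)) = 2*sqrt(561)*pi/561

Final answer: 2*sqrt(561)*pi/561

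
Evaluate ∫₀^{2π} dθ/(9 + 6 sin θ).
2*sqrt(5)*pi/15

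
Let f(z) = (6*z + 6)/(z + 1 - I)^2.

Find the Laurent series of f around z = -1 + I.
Put w = z - (-1 + I), i.e. z = w - 1 + I. The denominator is w^2, so it suffices to rewrite the numerator in powers of w.

P(z) = 6*z + 6
P(w - 1 + I) = 6*I + 6*w

Dividing each term by w^2:
  f = 6*I/w^2 + 6/w

Substituting back w = z + 1 - I:
  f(z) = 6*I/(z + 1 - I)^2 + 6/(z + 1 - I)

The series is finite because the numerator is a polynomial; the negative powers form the principal part, and the coefficient of 1/(z + 1 - I) gives Res(f, -1 + I) = 6.

Final answer: 6*I/(z + 1 - I)^2 + 6/(z + 1 - I)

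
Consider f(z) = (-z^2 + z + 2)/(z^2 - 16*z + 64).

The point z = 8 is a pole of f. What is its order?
Factor the denominator:
  z^2 - 16*z + 64 = (z - 8)^2

The numerator P(z) = -z^2 + z + 2 has P(8) = -54 ≠ 0, so no factor of (z - 8) cancels.
Near z = 8 we can therefore write f(z) = g(z)/(z - 8)^2 with g analytic at 8 and g(8) ≠ 0 (g is just the numerator).

Hence z = 8 is a pole of order 2.

Final answer: 2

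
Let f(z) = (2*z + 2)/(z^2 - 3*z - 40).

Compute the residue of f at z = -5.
Write f(z) = P(z)/Q(z) with P(z) = 2*z + 2 and Q(z) = z^2 - 3*z - 40.
The denominator factors as Q(z) = (z + 5)*(z - 8), so z = -5 is a simple zero of Q and P is analytic there; z = -5 is therefore a simple pole and
  Res(f, z₀) = P(z₀)/Q'(z₀).

Q'(z) = 2*z - 3, so Q'(-5) = -13.
P(-5) = -8.

Res(f, -5) = (-8)/(-13) = 8/13

Final answer: 8/13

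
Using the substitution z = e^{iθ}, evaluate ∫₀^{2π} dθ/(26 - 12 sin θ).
sqrt(133)*pi/133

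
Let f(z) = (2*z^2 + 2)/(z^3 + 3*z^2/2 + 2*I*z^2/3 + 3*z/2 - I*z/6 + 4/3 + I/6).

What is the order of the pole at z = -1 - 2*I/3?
Factor the denominator:
  z^3 + 3*z^2/2 + 2*I*z^2/3 + 3*z/2 - I*z/6 + 4/3 + I/6 = (z + 1 + 2*I/3)*(z - I)*(z + 1/2 + I)

The numerator P(z) = 2*z^2 + 2 has P(-1 - 2*I/3) = 28/9 + 8*I/3 ≠ 0, so no factor of (z + 1 + 2*I/3) cancels.
Near z = -1 - 2*I/3 we can therefore write f(z) = g(z)/(z + 1 + 2*I/3) with g analytic at -1 - 2*I/3 and g(-1 - 2*I/3) ≠ 0 (g is the numerator divided by the remaining denominator factors).

Hence z = -1 - 2*I/3 is a pole of order 1.

Final answer: 1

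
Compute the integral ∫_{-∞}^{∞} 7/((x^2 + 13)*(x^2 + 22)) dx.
7*pi*(-13*sqrt(22) + 22*sqrt(13))/2574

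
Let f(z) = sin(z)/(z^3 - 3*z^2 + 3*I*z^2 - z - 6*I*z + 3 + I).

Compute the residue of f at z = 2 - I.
Write f(z) = P(z)/Q(z) with P(z) = sin(z) and Q(z) = z^3 - 3*z^2 + 3*I*z^2 - z - 6*I*z + 3 + I.
The denominator factors as Q(z) = (z + I)*(z - 2 + I)*(z - 1 + I), so z = 2 - I is a simple zero of Q and P is analytic there; z = 2 - I is therefore a simple pole and
  Res(f, z₀) = P(z₀)/Q'(z₀).

Q'(z) = 3*z^2 - 6*z + 6*I*z - 1 - 6*I, so Q'(2 - I) = 2.
P(2 - I) = sin(2 - I).

Res(f, 2 - I) = (sin(2 - I))/(2) = sin(2 - I)/2

Final answer: sin(2 - I)/2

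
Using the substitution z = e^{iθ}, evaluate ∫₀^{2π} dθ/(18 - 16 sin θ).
Call the integral J. The integrand is 2π-periodic and we integrate over a full period, so shifting θ does not change the value (θ → θ + π/2 turns sin θ into cos θ; θ → θ + π flips the sign of the trig term). Hence
  J = ∫₀^{2π} dθ/(18 + 16 cos θ).
Put z = e^{iθ}: then cos θ = (z + 1/z)/2, dθ = dz/(iz), and z runs once counterclockwise around |z| = 1:
  J = ∮_{|z|=1} 1/(18 + 16*(z + 1/z)/2) · dz/(iz) = (2/i) ∮_{|z|=1} dz/(16*z^2 + 36*z + 16).
The roots of 16*z^2 + 36*z + 16 are z = (-18 ± sqrt(18^2 - 16^2))/16, with sqrt(68) = 2*sqrt(17); their product is 1, so only z₊ = -9/8 + sqrt(17)/8 lies inside the unit circle (z₋ = -9/8 - sqrt(17)/8 lies outside).
z₊ is a simple zero of q(z) = 16*z^2 + 36*z + 16, so Res(1/q, z₊) = 1/q'(z₊) with q'(z) = 32*z + 36; and q'(z₊) = 16*(z₊ - z₋) = 4*sqrt(17).
Therefore J = (2/i) · 2πi · 1/(4*sqrt(17)) = 2*pi/(2*sqrt(17)) = sqrt(17)*pi/17

Final answer: sqrt(17)*pi/17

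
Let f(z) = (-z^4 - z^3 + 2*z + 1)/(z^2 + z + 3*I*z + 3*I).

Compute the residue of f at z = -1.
Write f(z) = P(z)/Q(z) with P(z) = -z^4 - z^3 + 2*z + 1 and Q(z) = z^2 + z + 3*I*z + 3*I.
The denominator factors as Q(z) = (z + 3*I)*(z + 1), so z = -1 is a simple zero of Q and P is analytic there; z = -1 is therefore a simple pole and
  Res(f, z₀) = P(z₀)/Q'(z₀).

Q'(z) = 2*z + 1 + 3*I, so Q'(-1) = -1 + 3*I.
P(-1) = -1.

Res(f, -1) = (-1)/(-1 + 3*I) = 1/10 + 3*I/10

Final answer: 1/10 + 3*I/10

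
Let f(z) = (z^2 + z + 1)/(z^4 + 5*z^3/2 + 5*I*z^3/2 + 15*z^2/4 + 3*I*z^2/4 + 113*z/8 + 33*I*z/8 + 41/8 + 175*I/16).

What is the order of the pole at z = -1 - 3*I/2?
3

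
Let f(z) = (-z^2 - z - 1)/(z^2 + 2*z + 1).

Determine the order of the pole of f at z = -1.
Factor the denominator:
  z^2 + 2*z + 1 = (z + 1)^2

The numerator P(z) = -z^2 - z - 1 has P(-1) = -1 ≠ 0, so no factor of (z + 1) cancels.
Near z = -1 we can therefore write f(z) = g(z)/(z + 1)^2 with g analytic at -1 and g(-1) ≠ 0 (g is just the numerator).

Hence z = -1 is a pole of order 2.

Final answer: 2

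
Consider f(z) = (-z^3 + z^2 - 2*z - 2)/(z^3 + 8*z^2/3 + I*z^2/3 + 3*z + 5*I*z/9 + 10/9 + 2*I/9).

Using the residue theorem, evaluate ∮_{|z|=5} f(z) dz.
By the residue theorem, ∮_C f(z) dz = 2πi · (sum of the residues of f at the poles inside |z| = 5).

The denominator factors as (z + 1 + I)*(z + 2/3)*(z + 1 - 2*I/3), so the singularities of f are simple poles at z = -1 - I, z = -2/3, z = -1 + 2*I/3.
  |-1 - I|² = 2 < 25 = 5², so this pole is inside the contour.
  |-2/3|² = 4/9 < 25 = 5², so this pole is inside the contour.
  |-1 + 2*I/3|² = 13/9 < 25 = 5², so this pole is inside the contour.

With P(z) = -z^3 + z^2 - 2*z - 2 and Q(z) = z^3 + 8*z^2/3 + I*z^2/3 + 3*z + 5*I*z/9 + 10/9 + 2*I/9, each pole is simple, so Res(f, z₀) = P(z₀)/Q'(z₀) with Q'(z) = 3*z^2 + 16*z/3 + 2*I*z/3 + 3 + 5*I/9.
  Res(f, -1 - I) = P(-1 - I)/Q'(-1 - I) = (-2 + 6*I)/(-5/3 + 5*I/9) = 54/25 - 72*I/25
  Res(f, -2/3) = P(-2/3)/Q'(-2/3) = (2/27)/(7/9 + I/9) = 7/75 - I/75
  Res(f, -1 + 2*I/3) = P(-1 + 2*I/3)/Q'(-1 + 2*I/3) = (2/9 - 118*I/27)/(-10/9 - 5*I/9) = 106/75 + 242*I/75

Sum of residues inside C: 11/3 + I/3
∮_C f(z) dz = 2πi · (11/3 + I/3) = pi*(-2/3 + 22*I/3)

Final answer: pi*(-2/3 + 22*I/3)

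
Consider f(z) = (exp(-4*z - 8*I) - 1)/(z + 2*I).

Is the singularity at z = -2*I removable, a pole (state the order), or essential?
Let u = z + 2*I. The exponent is -4*z - 8*I = -4u, so
  f = (e^(-4u) - 1)/u = ((-4u) + (-4u)^2/2 + (-4u)^3/6 + ...)/u = -4 + (8)*u + (-32/3)*u^2 + ...
The Laurent expansion about u = 0 has no negative powers; equivalently lim_{z→-2*I} f(z) = -4 exists and is finite.
So the singularity is removable.

Final answer: removable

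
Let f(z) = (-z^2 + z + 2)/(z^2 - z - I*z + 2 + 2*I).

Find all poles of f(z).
The singularities of f are the zeros of the denominator. Factoring,
  z^2 - z - I*z + 2 + 2*I = (z - 1 + I)*(z - 2*I)
so the candidates are z = 1 - I, z = 2*I.

Check the numerator P(z) = -z^2 + z + 2 at each one:
  P(1 - I) = 3 + I ≠ 0, so z = 1 - I is a (simple) pole.
  P(2*I) = 6 + 2*I ≠ 0, so z = 2*I is a (simple) pole.

Poles of f: {2*I, 1 - I}

Final answer: {2*I, 1 - I}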